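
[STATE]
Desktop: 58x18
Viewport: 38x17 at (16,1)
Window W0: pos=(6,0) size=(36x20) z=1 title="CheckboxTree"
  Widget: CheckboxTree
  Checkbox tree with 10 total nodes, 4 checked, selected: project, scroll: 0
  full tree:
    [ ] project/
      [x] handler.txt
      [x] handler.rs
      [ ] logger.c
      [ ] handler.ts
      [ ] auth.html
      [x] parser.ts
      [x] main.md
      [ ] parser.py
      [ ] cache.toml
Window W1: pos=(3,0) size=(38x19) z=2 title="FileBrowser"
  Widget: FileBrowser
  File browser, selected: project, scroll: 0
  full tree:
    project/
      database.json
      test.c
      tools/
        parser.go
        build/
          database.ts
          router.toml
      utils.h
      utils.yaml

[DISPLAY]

                        ┃┃            
────────────────────────┨┨            
t/                      ┃┃            
.json                   ┃┃            
                        ┃┃            
s/                      ┃┃            
                        ┃┃            
ml                      ┃┃            
                        ┃┃            
                        ┃┃            
                        ┃┃            
                        ┃┃            
                        ┃┃            
                        ┃┃            
                        ┃┃            
                        ┃┃            
                        ┃┃            


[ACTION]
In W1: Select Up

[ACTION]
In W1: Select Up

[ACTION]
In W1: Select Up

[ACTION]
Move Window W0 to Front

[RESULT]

Tree                     ┃            
─────────────────────────┨            
ect/                     ┃            
ndler.txt                ┃            
ndler.rs                 ┃            
gger.c                   ┃            
ndler.ts                 ┃            
th.html                  ┃            
rser.ts                  ┃            
in.md                    ┃            
rser.py                  ┃            
che.toml                 ┃            
                         ┃            
                         ┃            
                         ┃            
                         ┃            
                         ┃            


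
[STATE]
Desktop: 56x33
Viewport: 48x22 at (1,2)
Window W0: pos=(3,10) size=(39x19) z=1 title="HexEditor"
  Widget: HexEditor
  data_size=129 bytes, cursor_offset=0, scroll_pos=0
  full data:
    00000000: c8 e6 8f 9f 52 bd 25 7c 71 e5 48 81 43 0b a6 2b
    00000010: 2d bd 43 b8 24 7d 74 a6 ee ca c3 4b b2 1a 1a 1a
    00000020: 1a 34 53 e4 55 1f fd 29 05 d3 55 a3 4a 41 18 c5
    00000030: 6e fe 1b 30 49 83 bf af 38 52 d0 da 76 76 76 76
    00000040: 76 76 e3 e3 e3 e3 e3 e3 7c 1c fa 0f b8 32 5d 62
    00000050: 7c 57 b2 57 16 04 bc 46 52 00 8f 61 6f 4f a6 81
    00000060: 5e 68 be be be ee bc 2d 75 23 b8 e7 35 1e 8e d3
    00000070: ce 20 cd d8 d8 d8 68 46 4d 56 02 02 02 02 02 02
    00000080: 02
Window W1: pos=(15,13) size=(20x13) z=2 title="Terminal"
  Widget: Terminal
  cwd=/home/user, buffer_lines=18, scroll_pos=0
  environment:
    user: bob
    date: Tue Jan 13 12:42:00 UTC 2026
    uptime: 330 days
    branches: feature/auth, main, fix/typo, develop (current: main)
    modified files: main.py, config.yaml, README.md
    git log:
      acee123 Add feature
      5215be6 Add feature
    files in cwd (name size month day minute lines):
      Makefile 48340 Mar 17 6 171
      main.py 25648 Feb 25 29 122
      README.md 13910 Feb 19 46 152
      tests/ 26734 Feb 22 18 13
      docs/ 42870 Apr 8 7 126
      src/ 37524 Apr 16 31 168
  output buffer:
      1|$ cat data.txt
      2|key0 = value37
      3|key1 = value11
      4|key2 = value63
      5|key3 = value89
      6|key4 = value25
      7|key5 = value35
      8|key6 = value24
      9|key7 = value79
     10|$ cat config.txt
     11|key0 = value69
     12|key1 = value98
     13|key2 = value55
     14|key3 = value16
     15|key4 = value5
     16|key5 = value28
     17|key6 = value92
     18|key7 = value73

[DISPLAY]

                                                
                                                
                                                
                                                
                                                
                                                
                                                
                                                
  ┏━━━━━━━━━━━━━━━━━━━━━━━━━━━━━━━━━━━━━┓       
  ┃ HexEditor                           ┃       
  ┠─────────────────────────────────────┨       
  ┃00000000  C┏━━━━━━━━━━━━━━━━━━┓7c  71┃       
  ┃00000010  2┃ Terminal         ┃a6  ee┃       
  ┃00000020  1┠──────────────────┨29  05┃       
  ┃00000030  6┃$ cat data.txt    ┃af  38┃       
  ┃00000040  7┃key0 = value37    ┃e3  7c┃       
  ┃00000050  7┃key1 = value11    ┃46  52┃       
  ┃00000060  5┃key2 = value63    ┃2d  75┃       
  ┃00000070  c┃key3 = value89    ┃46  4d┃       
  ┃00000080  0┃key4 = value25    ┃      ┃       
  ┃           ┃key5 = value35    ┃      ┃       
  ┃           ┃key6 = value24    ┃      ┃       


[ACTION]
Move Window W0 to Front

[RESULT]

                                                
                                                
                                                
                                                
                                                
                                                
                                                
                                                
  ┏━━━━━━━━━━━━━━━━━━━━━━━━━━━━━━━━━━━━━┓       
  ┃ HexEditor                           ┃       
  ┠─────────────────────────────────────┨       
  ┃00000000  C8 e6 8f 9f 52 bd 25 7c  71┃       
  ┃00000010  2d bd 43 b8 24 7d 74 a6  ee┃       
  ┃00000020  1a 34 53 e4 55 1f fd 29  05┃       
  ┃00000030  6e fe 1b 30 49 83 bf af  38┃       
  ┃00000040  76 76 e3 e3 e3 e3 e3 e3  7c┃       
  ┃00000050  7c 57 b2 57 16 04 bc 46  52┃       
  ┃00000060  5e 68 be be be ee bc 2d  75┃       
  ┃00000070  ce 20 cd d8 d8 d8 68 46  4d┃       
  ┃00000080  02                         ┃       
  ┃                                     ┃       
  ┃                                     ┃       


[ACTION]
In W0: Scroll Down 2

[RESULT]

                                                
                                                
                                                
                                                
                                                
                                                
                                                
                                                
  ┏━━━━━━━━━━━━━━━━━━━━━━━━━━━━━━━━━━━━━┓       
  ┃ HexEditor                           ┃       
  ┠─────────────────────────────────────┨       
  ┃00000020  1a 34 53 e4 55 1f fd 29  05┃       
  ┃00000030  6e fe 1b 30 49 83 bf af  38┃       
  ┃00000040  76 76 e3 e3 e3 e3 e3 e3  7c┃       
  ┃00000050  7c 57 b2 57 16 04 bc 46  52┃       
  ┃00000060  5e 68 be be be ee bc 2d  75┃       
  ┃00000070  ce 20 cd d8 d8 d8 68 46  4d┃       
  ┃00000080  02                         ┃       
  ┃                                     ┃       
  ┃                                     ┃       
  ┃                                     ┃       
  ┃                                     ┃       


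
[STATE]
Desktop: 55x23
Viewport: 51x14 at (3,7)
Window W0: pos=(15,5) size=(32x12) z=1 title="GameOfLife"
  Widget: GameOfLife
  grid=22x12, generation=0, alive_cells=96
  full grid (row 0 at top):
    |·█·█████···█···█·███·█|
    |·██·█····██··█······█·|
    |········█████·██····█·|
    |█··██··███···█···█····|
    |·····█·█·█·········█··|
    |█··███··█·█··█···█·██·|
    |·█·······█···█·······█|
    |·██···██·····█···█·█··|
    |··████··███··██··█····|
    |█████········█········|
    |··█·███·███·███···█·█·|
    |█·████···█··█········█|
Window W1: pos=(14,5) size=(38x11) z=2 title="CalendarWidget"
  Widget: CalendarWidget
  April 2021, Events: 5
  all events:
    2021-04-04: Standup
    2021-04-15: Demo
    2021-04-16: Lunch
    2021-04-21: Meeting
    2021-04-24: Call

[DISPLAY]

           ┠────────────────────────────────────┨  
           ┃             April 2021             ┃  
           ┃Mo Tu We Th Fr Sa Su                ┃  
           ┃          1  2  3  4*               ┃  
           ┃ 5  6  7  8  9 10 11                ┃  
           ┃12 13 14 15* 16* 17 18              ┃  
           ┃19 20 21* 22 23 24* 25              ┃  
           ┃26 27 28 29 30                      ┃  
           ┗━━━━━━━━━━━━━━━━━━━━━━━━━━━━━━━━━━━━┛  
            ┗━━━━━━━━━━━━━━━━━━━━━━━━━━━━━━┛       
                                                   
                                                   
                                                   
                                                   


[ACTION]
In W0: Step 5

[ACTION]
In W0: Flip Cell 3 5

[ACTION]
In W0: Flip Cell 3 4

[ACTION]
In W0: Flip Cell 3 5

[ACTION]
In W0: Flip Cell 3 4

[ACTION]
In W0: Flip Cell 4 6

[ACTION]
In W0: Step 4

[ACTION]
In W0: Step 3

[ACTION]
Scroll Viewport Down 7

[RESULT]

           ┃Mo Tu We Th Fr Sa Su                ┃  
           ┃          1  2  3  4*               ┃  
           ┃ 5  6  7  8  9 10 11                ┃  
           ┃12 13 14 15* 16* 17 18              ┃  
           ┃19 20 21* 22 23 24* 25              ┃  
           ┃26 27 28 29 30                      ┃  
           ┗━━━━━━━━━━━━━━━━━━━━━━━━━━━━━━━━━━━━┛  
            ┗━━━━━━━━━━━━━━━━━━━━━━━━━━━━━━┛       
                                                   
                                                   
                                                   
                                                   
                                                   
                                                   


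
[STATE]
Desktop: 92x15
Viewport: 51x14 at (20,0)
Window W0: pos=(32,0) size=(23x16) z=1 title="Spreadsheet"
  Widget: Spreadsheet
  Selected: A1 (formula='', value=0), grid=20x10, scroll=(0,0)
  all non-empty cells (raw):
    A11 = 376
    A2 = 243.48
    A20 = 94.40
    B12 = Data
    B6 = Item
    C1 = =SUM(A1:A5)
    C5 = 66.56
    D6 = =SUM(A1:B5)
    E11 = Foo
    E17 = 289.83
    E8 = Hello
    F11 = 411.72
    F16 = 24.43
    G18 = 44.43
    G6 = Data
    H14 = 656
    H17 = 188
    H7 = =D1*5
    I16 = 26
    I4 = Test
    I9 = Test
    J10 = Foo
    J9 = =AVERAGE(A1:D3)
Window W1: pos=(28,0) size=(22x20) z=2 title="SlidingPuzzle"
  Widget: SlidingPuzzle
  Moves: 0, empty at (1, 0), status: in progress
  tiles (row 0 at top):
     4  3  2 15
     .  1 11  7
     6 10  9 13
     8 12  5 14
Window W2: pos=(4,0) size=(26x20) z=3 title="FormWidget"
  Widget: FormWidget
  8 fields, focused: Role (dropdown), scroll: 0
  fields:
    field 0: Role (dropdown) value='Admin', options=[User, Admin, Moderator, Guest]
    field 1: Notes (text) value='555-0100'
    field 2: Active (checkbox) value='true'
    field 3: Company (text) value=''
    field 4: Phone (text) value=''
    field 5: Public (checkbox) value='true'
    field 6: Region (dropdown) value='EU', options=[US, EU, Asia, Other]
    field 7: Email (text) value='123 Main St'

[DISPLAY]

━━━━━━━━━┓━━━━━━━━━━━━━━━━━━━┓━━━━┓                
         ┃SlidingPuzzle      ┃    ┃                
─────────┨───────────────────┨────┨                
Admin  ▼]┃────┬────┬────┬────┃    ┃                
555-0100]┃  4 │  3 │  2 │ 15 ┃    ┃                
x]       ┃────┼────┼────┼────┃----┃                
        ]┃    │  1 │ 11 │  7 ┃  0 ┃                
        ]┃────┼────┼────┼────┃  0 ┃                
x]       ┃  6 │ 10 │  9 │ 13 ┃  0 ┃                
EU     ▼]┃────┼────┼────┼────┃  0 ┃                
123 Main]┃  8 │ 12 │  5 │ 14 ┃  0 ┃                
         ┃────┴────┴────┴────┃    ┃                
         ┃oves: 0            ┃  0 ┃                
         ┃                   ┃  0 ┃                


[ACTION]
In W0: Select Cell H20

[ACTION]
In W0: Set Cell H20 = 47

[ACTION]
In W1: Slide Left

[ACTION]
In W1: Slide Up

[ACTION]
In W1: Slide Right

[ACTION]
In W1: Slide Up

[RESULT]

━━━━━━━━━┓━━━━━━━━━━━━━━━━━━━┓━━━━┓                
         ┃SlidingPuzzle      ┃    ┃                
─────────┨───────────────────┨────┨                
Admin  ▼]┃────┬────┬────┬────┃    ┃                
555-0100]┃  4 │  3 │  2 │ 15 ┃    ┃                
x]       ┃────┼────┼────┼────┃----┃                
        ]┃  1 │ 10 │ 11 │  7 ┃  0 ┃                
        ]┃────┼────┼────┼────┃  0 ┃                
x]       ┃  8 │  6 │  9 │ 13 ┃  0 ┃                
EU     ▼]┃────┼────┼────┼────┃  0 ┃                
123 Main]┃    │ 12 │  5 │ 14 ┃  0 ┃                
         ┃────┴────┴────┴────┃    ┃                
         ┃oves: 4            ┃  0 ┃                
         ┃                   ┃  0 ┃                


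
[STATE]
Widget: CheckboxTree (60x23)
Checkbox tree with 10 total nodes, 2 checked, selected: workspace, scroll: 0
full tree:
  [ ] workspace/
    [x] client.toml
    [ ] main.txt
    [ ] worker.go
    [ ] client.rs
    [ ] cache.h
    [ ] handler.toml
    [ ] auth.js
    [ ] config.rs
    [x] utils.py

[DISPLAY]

>[-] workspace/                                             
   [x] client.toml                                          
   [ ] main.txt                                             
   [ ] worker.go                                            
   [ ] client.rs                                            
   [ ] cache.h                                              
   [ ] handler.toml                                         
   [ ] auth.js                                              
   [ ] config.rs                                            
   [x] utils.py                                             
                                                            
                                                            
                                                            
                                                            
                                                            
                                                            
                                                            
                                                            
                                                            
                                                            
                                                            
                                                            
                                                            


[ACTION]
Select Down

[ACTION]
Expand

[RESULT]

 [-] workspace/                                             
>  [x] client.toml                                          
   [ ] main.txt                                             
   [ ] worker.go                                            
   [ ] client.rs                                            
   [ ] cache.h                                              
   [ ] handler.toml                                         
   [ ] auth.js                                              
   [ ] config.rs                                            
   [x] utils.py                                             
                                                            
                                                            
                                                            
                                                            
                                                            
                                                            
                                                            
                                                            
                                                            
                                                            
                                                            
                                                            
                                                            


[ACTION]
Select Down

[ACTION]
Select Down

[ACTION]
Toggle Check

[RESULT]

 [-] workspace/                                             
   [x] client.toml                                          
   [ ] main.txt                                             
>  [x] worker.go                                            
   [ ] client.rs                                            
   [ ] cache.h                                              
   [ ] handler.toml                                         
   [ ] auth.js                                              
   [ ] config.rs                                            
   [x] utils.py                                             
                                                            
                                                            
                                                            
                                                            
                                                            
                                                            
                                                            
                                                            
                                                            
                                                            
                                                            
                                                            
                                                            


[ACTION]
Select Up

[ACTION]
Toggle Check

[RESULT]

 [-] workspace/                                             
   [x] client.toml                                          
>  [x] main.txt                                             
   [x] worker.go                                            
   [ ] client.rs                                            
   [ ] cache.h                                              
   [ ] handler.toml                                         
   [ ] auth.js                                              
   [ ] config.rs                                            
   [x] utils.py                                             
                                                            
                                                            
                                                            
                                                            
                                                            
                                                            
                                                            
                                                            
                                                            
                                                            
                                                            
                                                            
                                                            


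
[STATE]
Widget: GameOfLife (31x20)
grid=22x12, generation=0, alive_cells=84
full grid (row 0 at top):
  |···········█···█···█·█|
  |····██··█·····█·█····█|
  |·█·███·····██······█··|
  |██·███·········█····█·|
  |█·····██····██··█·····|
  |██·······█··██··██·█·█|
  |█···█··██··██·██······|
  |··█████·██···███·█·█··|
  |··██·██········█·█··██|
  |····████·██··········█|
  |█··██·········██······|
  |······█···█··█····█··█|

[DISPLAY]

Gen: 0                         
···········█···█···█·█         
····██··█·····█·█····█         
·█·███·····██······█··         
██·███·········█····█·         
█·····██····██··█·····         
██·······█··██··██·█·█         
█···█··██··██·██······         
··█████·██···███·█·█··         
··██·██········█·█··██         
····████·██··········█         
█··██·········██······         
······█···█··█····█··█         
                               
                               
                               
                               
                               
                               
                               


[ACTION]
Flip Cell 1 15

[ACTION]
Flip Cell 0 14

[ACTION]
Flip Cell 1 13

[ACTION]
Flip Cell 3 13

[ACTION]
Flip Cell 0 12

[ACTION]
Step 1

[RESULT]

Gen: 1                         
············█···█···█·         
···█·█··········█·····         
██····█·····█···█···█·         
██·█·······█·██·······         
··█·███········███··█·         
██····█·········██····         
█·█·█·██··██·····█··█·         
·██·····██··██····█·█·         
··█·······█····█··█·██         
··█····█······███···██         
···██··█·██···█·······         
··············█·······         
                               
                               
                               
                               
                               
                               
                               


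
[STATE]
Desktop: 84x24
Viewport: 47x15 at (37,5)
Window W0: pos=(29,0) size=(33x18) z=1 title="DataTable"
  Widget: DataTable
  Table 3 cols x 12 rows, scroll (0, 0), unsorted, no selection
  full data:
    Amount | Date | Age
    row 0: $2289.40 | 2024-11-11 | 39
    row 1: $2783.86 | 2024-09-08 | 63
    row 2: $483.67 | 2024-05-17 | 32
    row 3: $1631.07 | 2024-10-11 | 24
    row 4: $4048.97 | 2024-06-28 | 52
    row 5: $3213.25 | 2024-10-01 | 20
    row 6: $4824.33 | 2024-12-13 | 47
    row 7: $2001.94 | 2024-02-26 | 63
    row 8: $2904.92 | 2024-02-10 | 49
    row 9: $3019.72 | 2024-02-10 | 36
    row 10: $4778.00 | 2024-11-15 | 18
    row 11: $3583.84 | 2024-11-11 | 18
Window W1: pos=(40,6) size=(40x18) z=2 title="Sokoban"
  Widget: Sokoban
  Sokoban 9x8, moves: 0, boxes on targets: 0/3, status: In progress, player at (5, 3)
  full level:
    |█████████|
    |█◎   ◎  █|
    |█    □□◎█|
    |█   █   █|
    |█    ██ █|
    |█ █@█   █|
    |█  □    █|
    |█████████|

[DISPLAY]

0│2024-11-11│39         ┃                      
6│2┏━━━━━━━━━━━━━━━━━━━━━━━━━━━━━━━━━━━━━━┓    
 │2┃ Sokoban                              ┃    
7│2┠──────────────────────────────────────┨    
7│2┃█████████                             ┃    
5│2┃█◎   ◎  █                             ┃    
3│2┃█    □□◎█                             ┃    
4│2┃█   █   █                             ┃    
2│2┃█    ██ █                             ┃    
2│2┃█ █@█   █                             ┃    
0│2┃█  □    █                             ┃    
4│2┃█████████                             ┃    
━━━┃Moves: 0  0/3                         ┃    
   ┃                                      ┃    
   ┃                                      ┃    


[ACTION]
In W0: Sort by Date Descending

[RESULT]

3│2024-12-13│47         ┃                      
0│2┏━━━━━━━━━━━━━━━━━━━━━━━━━━━━━━━━━━━━━━┓    
0│2┃ Sokoban                              ┃    
4│2┠──────────────────────────────────────┨    
7│2┃█████████                             ┃    
5│2┃█◎   ◎  █                             ┃    
6│2┃█    □□◎█                             ┃    
7│2┃█   █   █                             ┃    
 │2┃█    ██ █                             ┃    
4│2┃█ █@█   █                             ┃    
2│2┃█  □    █                             ┃    
2│2┃█████████                             ┃    
━━━┃Moves: 0  0/3                         ┃    
   ┃                                      ┃    
   ┃                                      ┃    


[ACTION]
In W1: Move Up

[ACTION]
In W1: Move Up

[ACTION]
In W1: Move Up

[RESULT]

3│2024-12-13│47         ┃                      
0│2┏━━━━━━━━━━━━━━━━━━━━━━━━━━━━━━━━━━━━━━┓    
0│2┃ Sokoban                              ┃    
4│2┠──────────────────────────────────────┨    
7│2┃█████████                             ┃    
5│2┃█◎   ◎  █                             ┃    
6│2┃█  @ □□◎█                             ┃    
7│2┃█   █   █                             ┃    
 │2┃█    ██ █                             ┃    
4│2┃█ █ █   █                             ┃    
2│2┃█  □    █                             ┃    
2│2┃█████████                             ┃    
━━━┃Moves: 3  0/3                         ┃    
   ┃                                      ┃    
   ┃                                      ┃    


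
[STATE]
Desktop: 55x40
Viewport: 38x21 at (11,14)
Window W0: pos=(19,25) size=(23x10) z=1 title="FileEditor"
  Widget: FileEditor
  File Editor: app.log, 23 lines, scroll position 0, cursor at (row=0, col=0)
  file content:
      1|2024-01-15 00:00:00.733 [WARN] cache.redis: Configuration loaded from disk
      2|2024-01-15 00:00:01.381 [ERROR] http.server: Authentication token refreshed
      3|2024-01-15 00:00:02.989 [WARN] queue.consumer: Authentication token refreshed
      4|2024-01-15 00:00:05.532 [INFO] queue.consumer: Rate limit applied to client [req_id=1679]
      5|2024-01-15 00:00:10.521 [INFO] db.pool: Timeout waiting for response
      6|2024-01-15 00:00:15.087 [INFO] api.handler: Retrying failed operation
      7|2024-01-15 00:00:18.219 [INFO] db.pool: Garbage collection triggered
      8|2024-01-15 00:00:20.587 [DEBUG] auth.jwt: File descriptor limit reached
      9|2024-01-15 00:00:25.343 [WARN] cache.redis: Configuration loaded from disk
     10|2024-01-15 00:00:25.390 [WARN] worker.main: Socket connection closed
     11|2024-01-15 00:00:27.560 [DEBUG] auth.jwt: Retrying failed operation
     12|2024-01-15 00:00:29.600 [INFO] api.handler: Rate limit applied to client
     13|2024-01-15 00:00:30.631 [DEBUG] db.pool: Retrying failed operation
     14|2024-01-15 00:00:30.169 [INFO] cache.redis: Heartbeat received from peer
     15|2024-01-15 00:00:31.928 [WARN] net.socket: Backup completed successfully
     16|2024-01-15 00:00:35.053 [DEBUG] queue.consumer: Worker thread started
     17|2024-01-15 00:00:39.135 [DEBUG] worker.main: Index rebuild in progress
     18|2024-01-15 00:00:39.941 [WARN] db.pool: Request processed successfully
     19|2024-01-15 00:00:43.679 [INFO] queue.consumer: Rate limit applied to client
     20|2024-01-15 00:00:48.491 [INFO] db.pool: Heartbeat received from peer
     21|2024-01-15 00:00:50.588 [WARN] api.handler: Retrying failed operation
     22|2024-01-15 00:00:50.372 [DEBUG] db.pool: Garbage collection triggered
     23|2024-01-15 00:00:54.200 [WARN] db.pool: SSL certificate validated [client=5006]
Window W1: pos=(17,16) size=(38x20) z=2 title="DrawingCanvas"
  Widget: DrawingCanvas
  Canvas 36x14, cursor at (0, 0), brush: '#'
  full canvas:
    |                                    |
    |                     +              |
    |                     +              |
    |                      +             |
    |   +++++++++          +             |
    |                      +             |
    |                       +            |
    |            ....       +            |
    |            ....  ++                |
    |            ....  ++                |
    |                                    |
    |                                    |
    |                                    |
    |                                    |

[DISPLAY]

                                      
                                      
      ┏━━━━━━━━━━━━━━━━━━━━━━━━━━━━━━━
      ┃ DrawingCanvas                 
      ┠───────────────────────────────
      ┃+                              
      ┃                     +         
      ┃                     +         
      ┃                      +        
      ┃   +++++++++          +        
      ┃                      +        
      ┃                       +       
      ┃            ....       +       
      ┃            ....  ++           
      ┃            ....  ++           
      ┃                               
      ┃                               
      ┃                               
      ┃                               
      ┃                               
      ┃                               


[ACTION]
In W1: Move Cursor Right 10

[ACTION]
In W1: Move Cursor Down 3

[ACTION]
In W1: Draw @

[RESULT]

                                      
                                      
      ┏━━━━━━━━━━━━━━━━━━━━━━━━━━━━━━━
      ┃ DrawingCanvas                 
      ┠───────────────────────────────
      ┃                               
      ┃                     +         
      ┃                     +         
      ┃          @           +        
      ┃   +++++++++          +        
      ┃                      +        
      ┃                       +       
      ┃            ....       +       
      ┃            ....  ++           
      ┃            ....  ++           
      ┃                               
      ┃                               
      ┃                               
      ┃                               
      ┃                               
      ┃                               


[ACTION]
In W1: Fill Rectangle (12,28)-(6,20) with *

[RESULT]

                                      
                                      
      ┏━━━━━━━━━━━━━━━━━━━━━━━━━━━━━━━
      ┃ DrawingCanvas                 
      ┠───────────────────────────────
      ┃                               
      ┃                     +         
      ┃                     +         
      ┃          @           +        
      ┃   +++++++++          +        
      ┃                      +        
      ┃                    *********  
      ┃            ....    *********  
      ┃            ....  ++*********  
      ┃            ....  ++*********  
      ┃                    *********  
      ┃                    *********  
      ┃                    *********  
      ┃                               
      ┃                               
      ┃                               


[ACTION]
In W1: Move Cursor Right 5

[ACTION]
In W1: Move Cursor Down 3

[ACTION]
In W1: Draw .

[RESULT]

                                      
                                      
      ┏━━━━━━━━━━━━━━━━━━━━━━━━━━━━━━━
      ┃ DrawingCanvas                 
      ┠───────────────────────────────
      ┃                               
      ┃                     +         
      ┃                     +         
      ┃          @           +        
      ┃   +++++++++          +        
      ┃                      +        
      ┃               .    *********  
      ┃            ....    *********  
      ┃            ....  ++*********  
      ┃            ....  ++*********  
      ┃                    *********  
      ┃                    *********  
      ┃                    *********  
      ┃                               
      ┃                               
      ┃                               


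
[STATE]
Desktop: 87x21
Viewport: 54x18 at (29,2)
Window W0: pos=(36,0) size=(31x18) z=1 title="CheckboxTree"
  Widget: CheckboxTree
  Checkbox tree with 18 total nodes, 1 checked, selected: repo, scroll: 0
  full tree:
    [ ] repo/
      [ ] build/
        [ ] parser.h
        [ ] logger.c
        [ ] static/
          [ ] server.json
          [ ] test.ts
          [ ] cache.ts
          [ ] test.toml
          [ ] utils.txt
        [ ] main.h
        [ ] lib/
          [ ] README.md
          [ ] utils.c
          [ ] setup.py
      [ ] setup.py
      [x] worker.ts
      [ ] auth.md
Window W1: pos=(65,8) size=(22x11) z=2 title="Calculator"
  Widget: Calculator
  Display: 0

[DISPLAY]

       ┠─────────────────────────────┨                
       ┃>[-] repo/                   ┃                
       ┃   [ ] build/                ┃                
       ┃     [ ] parser.h            ┃                
       ┃     [ ] logger.c            ┃                
       ┃     [ ] static/             ┃                
       ┃       [ ] server.json      ┏━━━━━━━━━━━━━━━━━
       ┃       [ ] test.ts          ┃ Calculator      
       ┃       [ ] cache.ts         ┠─────────────────
       ┃       [ ] test.toml        ┃                 
       ┃       [ ] utils.txt        ┃┌───┬───┬───┬───┐
       ┃     [ ] main.h             ┃│ 7 │ 8 │ 9 │ ÷ │
       ┃     [ ] lib/               ┃├───┼───┼───┼───┤
       ┃       [ ] README.md        ┃│ 4 │ 5 │ 6 │ × │
       ┃       [ ] utils.c          ┃├───┼───┼───┼───┤
       ┗━━━━━━━━━━━━━━━━━━━━━━━━━━━━┃│ 1 │ 2 │ 3 │ - │
                                    ┗━━━━━━━━━━━━━━━━━
                                                      


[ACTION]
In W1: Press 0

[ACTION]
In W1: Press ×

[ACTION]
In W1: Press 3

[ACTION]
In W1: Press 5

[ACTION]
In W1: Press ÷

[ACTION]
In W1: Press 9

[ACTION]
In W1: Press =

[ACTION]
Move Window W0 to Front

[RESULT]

       ┠─────────────────────────────┨                
       ┃>[-] repo/                   ┃                
       ┃   [ ] build/                ┃                
       ┃     [ ] parser.h            ┃                
       ┃     [ ] logger.c            ┃                
       ┃     [ ] static/             ┃                
       ┃       [ ] server.json       ┃━━━━━━━━━━━━━━━━
       ┃       [ ] test.ts           ┃Calculator      
       ┃       [ ] cache.ts          ┃────────────────
       ┃       [ ] test.toml         ┃                
       ┃       [ ] utils.txt         ┃───┬───┬───┬───┐
       ┃     [ ] main.h              ┃ 7 │ 8 │ 9 │ ÷ │
       ┃     [ ] lib/                ┃───┼───┼───┼───┤
       ┃       [ ] README.md         ┃ 4 │ 5 │ 6 │ × │
       ┃       [ ] utils.c           ┃───┼───┼───┼───┤
       ┗━━━━━━━━━━━━━━━━━━━━━━━━━━━━━┛ 1 │ 2 │ 3 │ - │
                                    ┗━━━━━━━━━━━━━━━━━
                                                      


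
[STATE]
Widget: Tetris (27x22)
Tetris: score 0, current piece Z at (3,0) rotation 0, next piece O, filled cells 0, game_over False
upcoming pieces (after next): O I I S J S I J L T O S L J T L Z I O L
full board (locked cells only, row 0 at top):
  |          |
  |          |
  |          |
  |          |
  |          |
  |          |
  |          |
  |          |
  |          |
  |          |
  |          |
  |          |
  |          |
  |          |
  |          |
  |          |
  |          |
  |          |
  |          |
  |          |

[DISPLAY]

   ▓▓     │Next:           
    ▓▓    │▓▓              
          │▓▓              
          │                
          │                
          │                
          │Score:          
          │0               
          │                
          │                
          │                
          │                
          │                
          │                
          │                
          │                
          │                
          │                
          │                
          │                
          │                
          │                


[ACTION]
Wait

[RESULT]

          │Next:           
   ▓▓     │▓▓              
    ▓▓    │▓▓              
          │                
          │                
          │                
          │Score:          
          │0               
          │                
          │                
          │                
          │                
          │                
          │                
          │                
          │                
          │                
          │                
          │                
          │                
          │                
          │                


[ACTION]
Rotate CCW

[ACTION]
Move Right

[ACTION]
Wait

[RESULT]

          │Next:           
          │▓▓              
     ▓    │▓▓              
    ▓▓    │                
    ▓     │                
          │                
          │Score:          
          │0               
          │                
          │                
          │                
          │                
          │                
          │                
          │                
          │                
          │                
          │                
          │                
          │                
          │                
          │                


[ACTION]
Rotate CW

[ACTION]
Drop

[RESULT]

          │Next:           
          │▓▓              
          │▓▓              
    ▓▓    │                
     ▓▓   │                
          │                
          │Score:          
          │0               
          │                
          │                
          │                
          │                
          │                
          │                
          │                
          │                
          │                
          │                
          │                
          │                
          │                
          │                
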